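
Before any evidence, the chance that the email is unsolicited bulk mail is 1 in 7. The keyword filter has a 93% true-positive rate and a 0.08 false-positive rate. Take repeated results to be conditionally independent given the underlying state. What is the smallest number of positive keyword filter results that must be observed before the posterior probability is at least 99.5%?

3

Prior odds = (1/7)/(6/7) = 1/6.
Likelihood ratio of a positive result = 0.93/0.08 = 11.625.
Target posterior odds = 0.995/0.005 = 199.
Require 11.625ⁿ ≥ 199 ÷ (1/6) = 1194.
11.625² = 135.140625 falls short of 1194 but 11.625³ = 804357/512 reaches it, so n = 3.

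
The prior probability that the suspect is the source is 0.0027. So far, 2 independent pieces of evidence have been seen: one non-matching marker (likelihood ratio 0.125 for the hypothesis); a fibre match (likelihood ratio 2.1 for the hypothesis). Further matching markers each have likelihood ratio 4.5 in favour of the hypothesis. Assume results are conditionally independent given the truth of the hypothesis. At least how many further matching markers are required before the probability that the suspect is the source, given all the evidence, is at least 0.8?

6

Prior odds = 0.0027/0.9973 = 27/9973.
Combined Bayes factor of the evidence already in hand = 0.125 × 2.1 = 0.2625.
Odds after that evidence = (27/9973) × 0.2625 = 567/797840.
Target odds = 0.8/0.2 = 4.
Need 4.5ⁿ ≥ 4 ÷ (567/797840) = 3191360/567.
4.5⁵ = 1845.28125 falls short of 3191360/567 but 4.5⁶ = 8303.765625 reaches it, so n = 6.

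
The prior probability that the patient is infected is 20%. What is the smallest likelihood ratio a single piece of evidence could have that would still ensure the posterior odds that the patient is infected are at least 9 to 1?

36

Prior odds = 0.2/0.8 = 0.25.
Target odds = 9.
Required Bayes factor = 9 ÷ 0.25 = 36.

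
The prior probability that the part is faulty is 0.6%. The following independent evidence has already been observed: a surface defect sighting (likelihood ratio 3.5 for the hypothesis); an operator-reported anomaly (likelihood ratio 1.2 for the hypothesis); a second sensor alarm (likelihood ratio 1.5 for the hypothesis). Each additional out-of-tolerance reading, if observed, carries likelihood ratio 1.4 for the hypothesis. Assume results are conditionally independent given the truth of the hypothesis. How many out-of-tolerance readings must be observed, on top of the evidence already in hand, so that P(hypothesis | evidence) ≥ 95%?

19

Prior odds = 0.006/0.994 = 3/497.
Combined Bayes factor of the evidence already in hand = 3.5 × 1.2 × 1.5 = 6.3.
Odds after that evidence = (3/497) × 6.3 = 27/710.
Target odds = 0.95/0.05 = 19.
Need 1.4ⁿ ≥ 19 ÷ (27/710) = 13490/27.
1.4¹⁸ ≈426.879 falls short of 13490/27 but 1.4¹⁹ ≈597.63 reaches it, so n = 19.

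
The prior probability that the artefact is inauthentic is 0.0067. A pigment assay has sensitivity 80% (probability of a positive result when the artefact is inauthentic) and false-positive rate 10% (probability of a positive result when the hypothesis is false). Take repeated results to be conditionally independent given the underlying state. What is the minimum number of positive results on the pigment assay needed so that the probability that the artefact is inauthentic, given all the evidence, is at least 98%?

Prior odds = 0.0067/0.9933 = 67/9933.
Likelihood ratio of a positive result = 0.8/0.1 = 8.
Target odds: 0.98 ÷ 0.02 = 49.
Need (67/9933) × 8ⁿ ≥ 49, i.e. 8ⁿ ≥ 486717/67.
8⁴ = 4096 falls short of 486717/67 but 8⁵ = 32768 reaches it, so n = 5.

5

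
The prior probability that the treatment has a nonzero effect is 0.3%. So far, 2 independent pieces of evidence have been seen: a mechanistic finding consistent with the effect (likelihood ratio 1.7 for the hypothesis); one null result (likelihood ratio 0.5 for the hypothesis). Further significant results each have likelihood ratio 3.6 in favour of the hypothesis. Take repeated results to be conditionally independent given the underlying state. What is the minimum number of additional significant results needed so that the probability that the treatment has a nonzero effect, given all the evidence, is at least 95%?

7

Prior odds = 0.003/0.997 = 3/997.
Combined Bayes factor of the evidence already in hand = 1.7 × 0.5 = 0.85.
Odds after that evidence = (3/997) × 0.85 = 51/19940.
Target odds = 0.95/0.05 = 19.
Need 3.6ⁿ ≥ 19 ÷ (51/19940) = 378860/51.
3.6⁶ = 34012224/15625 falls short of 378860/51 but 3.6⁷ = 612220032/78125 reaches it, so n = 7.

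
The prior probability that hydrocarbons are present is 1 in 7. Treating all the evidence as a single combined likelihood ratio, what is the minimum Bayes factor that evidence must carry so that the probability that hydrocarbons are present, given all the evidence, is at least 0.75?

18

Prior odds = (1/7)/(6/7) = 1/6.
Target odds = 0.75/0.25 = 3.
Required Bayes factor = 3 ÷ (1/6) = 18.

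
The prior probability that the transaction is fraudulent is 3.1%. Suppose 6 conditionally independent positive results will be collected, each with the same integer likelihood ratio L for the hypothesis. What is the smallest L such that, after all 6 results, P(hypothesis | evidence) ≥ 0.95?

3

Prior odds = 0.031/0.969 = 31/969.
Target odds = 0.95/0.05 = 19.
Need L⁶ ≥ 19 ÷ (31/969) = 18411/31.
2⁶ = 64 < 18411/31 ≤ 729 = 3⁶, so L = 3.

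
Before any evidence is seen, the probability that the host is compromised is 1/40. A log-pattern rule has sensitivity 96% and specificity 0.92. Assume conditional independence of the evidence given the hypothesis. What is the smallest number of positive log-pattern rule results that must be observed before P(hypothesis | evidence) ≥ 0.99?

4

Prior odds = 0.025/0.975 = 1/39.
False-positive rate = 1 − 0.92 = 0.08; likelihood ratio of a positive = 0.96/0.08 = 12.
Target posterior odds = 0.99/0.01 = 99.
Require 12ⁿ ≥ 99 ÷ (1/39) = 3861.
12³ = 1728 falls short of 3861 but 12⁴ = 20736 reaches it, so n = 4.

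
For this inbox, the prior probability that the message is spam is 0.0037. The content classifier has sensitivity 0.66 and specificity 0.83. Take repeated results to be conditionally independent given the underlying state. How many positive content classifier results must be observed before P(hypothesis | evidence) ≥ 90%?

6

Prior odds = 0.0037/0.9963 = 37/9963.
False-positive rate = 1 − 0.83 = 0.17; likelihood ratio of a positive = 0.66/0.17 = 66/17.
Target odds: 0.9 ÷ 0.1 = 9.
Need (37/9963) × (66/17)ⁿ ≥ 9, i.e. (66/17)ⁿ ≥ 89667/37.
(66/17)⁵ ≈882.013 falls short of 89667/37 but (66/17)⁶ ≈3424.29 reaches it, so n = 6.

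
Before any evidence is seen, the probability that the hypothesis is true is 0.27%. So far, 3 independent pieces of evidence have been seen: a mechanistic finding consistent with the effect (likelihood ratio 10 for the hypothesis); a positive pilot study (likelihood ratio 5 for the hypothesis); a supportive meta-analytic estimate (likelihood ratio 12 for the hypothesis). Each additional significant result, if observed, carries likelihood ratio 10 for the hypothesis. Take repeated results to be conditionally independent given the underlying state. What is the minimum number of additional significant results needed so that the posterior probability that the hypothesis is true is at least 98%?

Prior odds = 0.0027/0.9973 = 27/9973.
Combined Bayes factor of the evidence already in hand = 10 × 5 × 12 = 600.
Odds after that evidence = (27/9973) × 600 = 16200/9973.
Target odds = 0.98/0.02 = 49.
Need 10ⁿ ≥ 49 ÷ (16200/9973) = 488677/16200.
10¹ = 10 falls short of 488677/16200 but 10² = 100 reaches it, so n = 2.

2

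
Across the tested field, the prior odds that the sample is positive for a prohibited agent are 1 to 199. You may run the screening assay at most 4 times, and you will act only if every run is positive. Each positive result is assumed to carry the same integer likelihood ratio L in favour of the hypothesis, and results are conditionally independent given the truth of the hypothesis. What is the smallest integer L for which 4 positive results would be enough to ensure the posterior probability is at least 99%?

12

Prior odds = 1/199.
Target odds = 0.99/0.01 = 99.
Need L⁴ ≥ 99 ÷ (1/199) = 19701.
11⁴ = 14641 < 19701 ≤ 20736 = 12⁴, so L = 12.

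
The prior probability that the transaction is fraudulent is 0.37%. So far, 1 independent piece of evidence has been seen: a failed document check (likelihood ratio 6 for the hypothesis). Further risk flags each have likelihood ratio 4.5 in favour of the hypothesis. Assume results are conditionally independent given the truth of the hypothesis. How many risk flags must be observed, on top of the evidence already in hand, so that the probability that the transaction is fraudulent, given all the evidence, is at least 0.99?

Prior odds = 0.0037/0.9963 = 37/9963.
Bayes factor of the evidence already in hand = 6.
Odds after that evidence = (37/9963) × 6 = 74/3321.
Target odds = 0.99/0.01 = 99.
Need 4.5ⁿ ≥ 99 ÷ (74/3321) = 328779/74.
4.5⁵ = 1845.28125 falls short of 328779/74 but 4.5⁶ = 8303.765625 reaches it, so n = 6.

6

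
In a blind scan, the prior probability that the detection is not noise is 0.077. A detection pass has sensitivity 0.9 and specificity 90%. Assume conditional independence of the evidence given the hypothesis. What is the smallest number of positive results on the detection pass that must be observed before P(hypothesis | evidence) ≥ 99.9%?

Prior odds: 0.077 ÷ 0.923 = 77/923.
False-positive rate = 1 − 0.9 = 0.1; likelihood ratio of a positive = 0.9/0.1 = 9.
Target odds: 0.999 ÷ 0.001 = 999.
Need (77/923) × 9ⁿ ≥ 999, i.e. 9ⁿ ≥ 922077/77.
9⁴ = 6561 falls short of 922077/77 but 9⁵ = 59049 reaches it, so n = 5.

5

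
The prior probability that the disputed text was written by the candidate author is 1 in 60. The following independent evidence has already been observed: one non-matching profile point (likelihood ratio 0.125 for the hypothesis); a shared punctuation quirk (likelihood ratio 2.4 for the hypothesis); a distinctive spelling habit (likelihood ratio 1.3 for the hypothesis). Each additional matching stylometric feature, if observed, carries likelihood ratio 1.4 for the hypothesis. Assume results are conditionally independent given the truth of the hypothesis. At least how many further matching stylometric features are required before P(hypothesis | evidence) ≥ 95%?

24

Prior odds = (1/60)/(59/60) = 1/59.
Combined Bayes factor of the evidence already in hand = 0.125 × 2.4 × 1.3 = 0.39.
Odds after that evidence = (1/59) × 0.39 = 39/5900.
Target odds = 0.95/0.05 = 19.
Need 1.4ⁿ ≥ 19 ÷ (39/5900) = 112100/39.
1.4²³ ≈2295.86 falls short of 112100/39 but 1.4²⁴ ≈3214.2 reaches it, so n = 24.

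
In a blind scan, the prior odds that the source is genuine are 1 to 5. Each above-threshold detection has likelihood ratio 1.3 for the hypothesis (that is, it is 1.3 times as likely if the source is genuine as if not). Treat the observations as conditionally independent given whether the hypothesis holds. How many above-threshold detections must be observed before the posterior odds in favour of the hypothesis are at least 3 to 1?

11

Prior odds = 0.2.
Likelihood ratio per above-threshold detection = 1.3.
Target odds = 3.
Require 1.3ⁿ ≥ 3 ÷ 0.2 = 15.
1.3¹⁰ ≈13.7858 falls short of 15 but 1.3¹¹ ≈17.9216 reaches it, so n = 11.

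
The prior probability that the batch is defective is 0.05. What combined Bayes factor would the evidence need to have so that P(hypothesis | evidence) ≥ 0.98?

Prior odds = 0.05/0.95 = 1/19.
Target odds = 0.98/0.02 = 49.
Required Bayes factor = 49 ÷ (1/19) = 931.

931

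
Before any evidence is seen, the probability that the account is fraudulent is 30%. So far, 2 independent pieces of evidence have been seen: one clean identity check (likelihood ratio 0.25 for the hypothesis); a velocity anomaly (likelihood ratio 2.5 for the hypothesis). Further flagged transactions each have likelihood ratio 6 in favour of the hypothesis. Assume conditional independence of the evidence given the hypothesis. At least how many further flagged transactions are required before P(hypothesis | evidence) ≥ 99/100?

4

Prior odds = 0.3/0.7 = 3/7.
Combined Bayes factor of the evidence already in hand = 0.25 × 2.5 = 0.625.
Odds after that evidence = (3/7) × 0.625 = 15/56.
Target odds = 0.99/0.01 = 99.
Need 6ⁿ ≥ 99 ÷ (15/56) = 369.6.
6³ = 216 falls short of 369.6 but 6⁴ = 1296 reaches it, so n = 4.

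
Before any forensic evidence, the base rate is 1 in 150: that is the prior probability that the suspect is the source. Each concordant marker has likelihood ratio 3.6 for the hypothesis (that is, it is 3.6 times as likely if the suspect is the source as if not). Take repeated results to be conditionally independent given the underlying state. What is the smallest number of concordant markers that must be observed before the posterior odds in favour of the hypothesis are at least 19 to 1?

7

Prior odds = (1/150)/(149/150) = 1/149.
Likelihood ratio per concordant marker = 3.6.
Target odds = 19.
Require 3.6ⁿ ≥ 19 ÷ (1/149) = 2831.
3.6⁶ = 34012224/15625 falls short of 2831 but 3.6⁷ = 612220032/78125 reaches it, so n = 7.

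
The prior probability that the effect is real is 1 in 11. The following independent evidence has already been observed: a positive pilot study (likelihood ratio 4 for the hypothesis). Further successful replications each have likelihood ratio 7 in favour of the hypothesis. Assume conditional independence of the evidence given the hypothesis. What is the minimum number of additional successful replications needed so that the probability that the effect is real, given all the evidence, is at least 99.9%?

Prior odds = (1/11)/(10/11) = 0.1.
Bayes factor of the evidence already in hand = 4.
Odds after that evidence = 0.1 × 4 = 0.4.
Target odds = 0.999/0.001 = 999.
Need 7ⁿ ≥ 999 ÷ 0.4 = 2497.5.
7⁴ = 2401 falls short of 2497.5 but 7⁵ = 16807 reaches it, so n = 5.

5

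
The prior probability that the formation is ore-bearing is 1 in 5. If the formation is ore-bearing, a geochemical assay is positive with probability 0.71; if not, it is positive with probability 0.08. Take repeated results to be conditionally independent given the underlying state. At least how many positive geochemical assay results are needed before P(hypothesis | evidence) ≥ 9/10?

2

Prior odds = 0.2/0.8 = 0.25.
Likelihood ratio of a positive = 0.71/0.08 = 8.875.
Target posterior odds = 0.9/0.1 = 9.
Require 8.875ⁿ ≥ 9 ÷ 0.25 = 36.
8.875¹ = 8.875 falls short of 36 but 8.875² = 78.765625 reaches it, so n = 2.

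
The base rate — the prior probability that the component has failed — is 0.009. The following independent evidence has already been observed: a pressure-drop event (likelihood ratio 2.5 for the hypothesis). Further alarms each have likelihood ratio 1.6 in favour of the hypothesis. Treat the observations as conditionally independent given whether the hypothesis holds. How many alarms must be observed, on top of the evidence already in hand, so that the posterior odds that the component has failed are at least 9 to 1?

13

Prior odds = 0.009/0.991 = 9/991.
Bayes factor of the evidence already in hand = 2.5.
Odds after that evidence = (9/991) × 2.5 = 45/1982.
Target odds = 9.
Need 1.6ⁿ ≥ 9 ÷ (45/1982) = 396.4.
1.6¹² ≈281.475 falls short of 396.4 but 1.6¹³ ≈450.36 reaches it, so n = 13.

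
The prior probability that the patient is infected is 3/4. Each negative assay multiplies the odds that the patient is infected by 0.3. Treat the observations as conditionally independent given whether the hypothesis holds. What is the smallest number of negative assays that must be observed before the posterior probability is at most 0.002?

7

Prior odds = 0.75/0.25 = 3.
Likelihood ratio per negative assay = 0.3.
Target posterior odds = 0.002/0.998 = 1/499.
Require 0.3ⁿ ≤ 1/499 ÷ 3 = 1/1497.
0.3⁶ = 729/1000000 is still above 1/1497 but 0.3⁷ = 2187/10000000 is at or below it, so n = 7.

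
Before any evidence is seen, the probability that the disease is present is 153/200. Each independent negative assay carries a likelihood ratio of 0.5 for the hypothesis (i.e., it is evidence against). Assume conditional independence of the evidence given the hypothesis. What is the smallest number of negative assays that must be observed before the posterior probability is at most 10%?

Prior odds = 0.765/0.235 = 153/47.
Likelihood ratio per negative assay = 0.5.
Target odds: 0.1 ÷ 0.9 = 1/9.
Require 0.5ⁿ ≤ 1/9 ÷ (153/47) = 47/1377.
0.5⁴ = 0.0625 is still above 47/1377 but 0.5⁵ = 0.03125 is at or below it, so n = 5.

5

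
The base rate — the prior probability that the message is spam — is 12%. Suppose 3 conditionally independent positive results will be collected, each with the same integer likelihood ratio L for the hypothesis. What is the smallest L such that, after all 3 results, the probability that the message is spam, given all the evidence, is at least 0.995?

Prior odds = 0.12/0.88 = 3/22.
Target odds = 0.995/0.005 = 199.
Need L³ ≥ 199 ÷ (3/22) = 4378/3.
11³ = 1331 < 4378/3 ≤ 1728 = 12³, so L = 12.

12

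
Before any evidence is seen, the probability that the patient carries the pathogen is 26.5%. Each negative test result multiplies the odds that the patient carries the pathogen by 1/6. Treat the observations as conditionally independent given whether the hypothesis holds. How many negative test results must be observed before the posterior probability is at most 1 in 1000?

Prior odds = 0.265/0.735 = 53/147.
Likelihood ratio per negative test result = 1/6.
Target odds: 0.001 ÷ 0.999 = 1/999.
Need (53/147) × (1/6)ⁿ ≤ 1/999, i.e. (1/6)ⁿ ≤ 49/17649.
(1/6)³ = 1/216 is still above 49/17649 but (1/6)⁴ = 1/1296 is at or below it, so n = 4.

4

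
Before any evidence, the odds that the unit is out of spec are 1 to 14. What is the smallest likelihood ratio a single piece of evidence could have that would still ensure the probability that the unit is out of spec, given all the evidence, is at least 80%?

56

Prior odds = 1/14.
Target odds = 0.8/0.2 = 4.
Required Bayes factor = 4 ÷ (1/14) = 56.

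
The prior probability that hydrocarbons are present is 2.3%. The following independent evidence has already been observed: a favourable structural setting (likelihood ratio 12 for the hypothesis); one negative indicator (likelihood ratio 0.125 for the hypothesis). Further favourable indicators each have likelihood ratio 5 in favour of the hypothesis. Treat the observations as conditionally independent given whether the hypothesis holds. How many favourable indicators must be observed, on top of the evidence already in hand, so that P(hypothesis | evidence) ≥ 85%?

4

Prior odds = 0.023/0.977 = 23/977.
Combined Bayes factor of the evidence already in hand = 12 × 0.125 = 1.5.
Odds after that evidence = (23/977) × 1.5 = 69/1954.
Target odds = 0.85/0.15 = 17/3.
Need 5ⁿ ≥ 17/3 ÷ (69/1954) = 33218/207.
5³ = 125 falls short of 33218/207 but 5⁴ = 625 reaches it, so n = 4.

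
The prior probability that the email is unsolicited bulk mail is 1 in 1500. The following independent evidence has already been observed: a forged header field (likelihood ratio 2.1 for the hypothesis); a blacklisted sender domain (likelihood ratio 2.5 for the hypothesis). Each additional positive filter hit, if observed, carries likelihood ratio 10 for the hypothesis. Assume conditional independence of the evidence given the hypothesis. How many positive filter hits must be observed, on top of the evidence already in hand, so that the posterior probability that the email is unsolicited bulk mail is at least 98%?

5

Prior odds = (1/1500)/(1499/1500) = 1/1499.
Combined Bayes factor of the evidence already in hand = 2.1 × 2.5 = 5.25.
Odds after that evidence = (1/1499) × 5.25 = 21/5996.
Target odds = 0.98/0.02 = 49.
Need 10ⁿ ≥ 49 ÷ (21/5996) = 41972/3.
10⁴ = 10000 falls short of 41972/3 but 10⁵ = 100000 reaches it, so n = 5.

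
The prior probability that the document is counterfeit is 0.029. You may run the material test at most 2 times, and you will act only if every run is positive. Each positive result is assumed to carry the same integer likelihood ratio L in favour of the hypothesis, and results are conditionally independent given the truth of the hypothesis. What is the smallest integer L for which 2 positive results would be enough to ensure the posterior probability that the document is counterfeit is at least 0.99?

58

Prior odds = 0.029/0.971 = 29/971.
Target odds = 0.99/0.01 = 99.
Need L² ≥ 99 ÷ (29/971) = 96129/29.
57² = 3249 < 96129/29 ≤ 3364 = 58², so L = 58.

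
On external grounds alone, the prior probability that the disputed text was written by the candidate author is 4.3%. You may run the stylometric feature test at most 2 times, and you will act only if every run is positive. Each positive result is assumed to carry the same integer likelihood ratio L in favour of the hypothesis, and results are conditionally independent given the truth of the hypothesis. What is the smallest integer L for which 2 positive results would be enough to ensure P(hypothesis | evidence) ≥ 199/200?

Prior odds = 0.043/0.957 = 43/957.
Target odds = 0.995/0.005 = 199.
Need L² ≥ 199 ÷ (43/957) = 190443/43.
66² = 4356 < 190443/43 ≤ 4489 = 67², so L = 67.

67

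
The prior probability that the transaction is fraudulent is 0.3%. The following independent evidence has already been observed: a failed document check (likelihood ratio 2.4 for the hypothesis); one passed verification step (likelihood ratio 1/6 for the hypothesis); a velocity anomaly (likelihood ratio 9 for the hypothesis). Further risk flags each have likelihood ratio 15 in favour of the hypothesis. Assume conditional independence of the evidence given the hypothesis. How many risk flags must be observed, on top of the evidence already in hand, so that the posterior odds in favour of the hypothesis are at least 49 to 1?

4

Prior odds = 0.003/0.997 = 3/997.
Combined Bayes factor of the evidence already in hand = 2.4 × (1/6) × 9 = 3.6.
Odds after that evidence = (3/997) × 3.6 = 54/4985.
Target odds = 49.
Need 15ⁿ ≥ 49 ÷ (54/4985) = 244265/54.
15³ = 3375 falls short of 244265/54 but 15⁴ = 50625 reaches it, so n = 4.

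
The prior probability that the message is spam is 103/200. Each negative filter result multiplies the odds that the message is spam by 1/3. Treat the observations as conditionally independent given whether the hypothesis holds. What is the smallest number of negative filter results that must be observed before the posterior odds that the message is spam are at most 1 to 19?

Prior odds = 0.515/0.485 = 103/97.
Likelihood ratio per negative filter result = 1/3.
Target odds = 1/19.
Require (1/3)ⁿ ≤ 1/19 ÷ (103/97) = 97/1957.
(1/3)² = 1/9 is still above 97/1957 but (1/3)³ = 1/27 is at or below it, so n = 3.

3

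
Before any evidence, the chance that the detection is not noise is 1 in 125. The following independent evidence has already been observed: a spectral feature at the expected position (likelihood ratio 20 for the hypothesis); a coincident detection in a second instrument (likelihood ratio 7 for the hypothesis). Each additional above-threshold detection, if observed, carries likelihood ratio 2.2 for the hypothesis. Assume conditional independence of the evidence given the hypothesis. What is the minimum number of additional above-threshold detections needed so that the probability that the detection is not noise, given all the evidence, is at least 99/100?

Prior odds = 0.008/0.992 = 1/124.
Combined Bayes factor of the evidence already in hand = 20 × 7 = 140.
Odds after that evidence = (1/124) × 140 = 35/31.
Target odds = 0.99/0.01 = 99.
Need 2.2ⁿ ≥ 99 ÷ (35/31) = 3069/35.
2.2⁵ = 51.53632 falls short of 3069/35 but 2.2⁶ = 1771561/15625 reaches it, so n = 6.

6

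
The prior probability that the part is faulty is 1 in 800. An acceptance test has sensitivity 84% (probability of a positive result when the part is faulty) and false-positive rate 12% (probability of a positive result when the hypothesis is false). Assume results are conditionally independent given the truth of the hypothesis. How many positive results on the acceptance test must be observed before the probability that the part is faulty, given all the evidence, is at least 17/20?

5

Prior odds: 0.00125 ÷ 0.99875 = 1/799.
Likelihood ratio of a positive result = 0.84/0.12 = 7.
Target posterior odds = 0.85/0.15 = 17/3.
Require 7ⁿ ≥ 17/3 ÷ (1/799) = 13583/3.
7⁴ = 2401 falls short of 13583/3 but 7⁵ = 16807 reaches it, so n = 5.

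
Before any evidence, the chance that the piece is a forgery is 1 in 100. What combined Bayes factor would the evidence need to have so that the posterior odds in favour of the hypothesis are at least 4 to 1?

396

Prior odds = 0.01/0.99 = 1/99.
Target odds = 4.
Required Bayes factor = 4 ÷ (1/99) = 396.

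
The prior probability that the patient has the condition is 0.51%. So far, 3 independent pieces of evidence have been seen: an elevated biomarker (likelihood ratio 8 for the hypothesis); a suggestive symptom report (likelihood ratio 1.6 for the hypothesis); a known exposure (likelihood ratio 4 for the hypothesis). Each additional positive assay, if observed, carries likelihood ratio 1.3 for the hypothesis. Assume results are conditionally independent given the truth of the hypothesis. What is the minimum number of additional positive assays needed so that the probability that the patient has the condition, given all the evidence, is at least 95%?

Prior odds = 0.0051/0.9949 = 51/9949.
Combined Bayes factor of the evidence already in hand = 8 × 1.6 × 4 = 51.2.
Odds after that evidence = (51/9949) × 51.2 = 13056/49745.
Target odds = 0.95/0.05 = 19.
Need 1.3ⁿ ≥ 19 ÷ (13056/49745) = 945155/13056.
1.3¹⁶ ≈66.5417 falls short of 945155/13056 but 1.3¹⁷ ≈86.5042 reaches it, so n = 17.

17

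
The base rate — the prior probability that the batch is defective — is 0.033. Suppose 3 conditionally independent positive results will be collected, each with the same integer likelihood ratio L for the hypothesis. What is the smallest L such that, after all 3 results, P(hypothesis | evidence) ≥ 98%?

12

Prior odds = 0.033/0.967 = 33/967.
Target odds = 0.98/0.02 = 49.
Need L³ ≥ 49 ÷ (33/967) = 47383/33.
11³ = 1331 < 47383/33 ≤ 1728 = 12³, so L = 12.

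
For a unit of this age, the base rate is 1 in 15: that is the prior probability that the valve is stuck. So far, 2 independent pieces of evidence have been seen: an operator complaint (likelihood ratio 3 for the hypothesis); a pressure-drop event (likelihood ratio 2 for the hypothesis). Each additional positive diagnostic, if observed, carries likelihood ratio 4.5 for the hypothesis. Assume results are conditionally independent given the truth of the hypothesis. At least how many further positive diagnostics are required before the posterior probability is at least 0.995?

Prior odds = (1/15)/(14/15) = 1/14.
Combined Bayes factor of the evidence already in hand = 3 × 2 = 6.
Odds after that evidence = (1/14) × 6 = 3/7.
Target odds = 0.995/0.005 = 199.
Need 4.5ⁿ ≥ 199 ÷ (3/7) = 1393/3.
4.5⁴ = 410.0625 falls short of 1393/3 but 4.5⁵ = 1845.28125 reaches it, so n = 5.

5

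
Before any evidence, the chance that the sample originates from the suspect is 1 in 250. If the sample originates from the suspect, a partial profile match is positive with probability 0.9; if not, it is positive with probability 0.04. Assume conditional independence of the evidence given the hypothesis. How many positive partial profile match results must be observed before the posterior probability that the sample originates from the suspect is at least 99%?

Prior odds = 0.004/0.996 = 1/249.
Likelihood ratio of a positive = 0.9/0.04 = 22.5.
Target odds: 0.99 ÷ 0.01 = 99.
Need (1/249) × 22.5ⁿ ≥ 99, i.e. 22.5ⁿ ≥ 24651.
22.5³ = 11390.625 falls short of 24651 but 22.5⁴ = 256289.0625 reaches it, so n = 4.

4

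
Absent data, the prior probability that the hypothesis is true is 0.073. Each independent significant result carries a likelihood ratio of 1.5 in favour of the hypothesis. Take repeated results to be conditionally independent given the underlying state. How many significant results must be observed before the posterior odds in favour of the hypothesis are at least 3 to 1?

Prior odds = 0.073/0.927 = 73/927.
Likelihood ratio per significant result = 1.5.
Target odds = 3.
Need (73/927) × 1.5ⁿ ≥ 3, i.e. 1.5ⁿ ≥ 2781/73.
1.5⁸ = 25.62890625 falls short of 2781/73 but 1.5⁹ = 19683/512 reaches it, so n = 9.

9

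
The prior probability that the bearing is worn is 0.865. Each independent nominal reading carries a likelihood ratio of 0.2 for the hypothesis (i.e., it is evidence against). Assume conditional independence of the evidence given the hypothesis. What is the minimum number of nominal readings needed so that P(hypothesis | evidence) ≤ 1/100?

5

Prior odds: 0.865 ÷ 0.135 = 173/27.
Likelihood ratio per nominal reading = 0.2.
Target posterior odds = 0.01/0.99 = 1/99.
Require 0.2ⁿ ≤ 1/99 ÷ (173/27) = 3/1903.
0.2⁴ = 0.0016 is still above 3/1903 but 0.2⁵ = 0.00032 is at or below it, so n = 5.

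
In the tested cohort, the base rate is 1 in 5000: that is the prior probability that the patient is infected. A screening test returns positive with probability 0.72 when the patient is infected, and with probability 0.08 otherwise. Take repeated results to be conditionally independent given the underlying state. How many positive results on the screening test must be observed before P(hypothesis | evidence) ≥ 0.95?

Prior odds = 0.0002/0.9998 = 1/4999.
Likelihood ratio of a positive result = 0.72/0.08 = 9.
Target posterior odds = 0.95/0.05 = 19.
Require 9ⁿ ≥ 19 ÷ (1/4999) = 94981.
9⁵ = 59049 falls short of 94981 but 9⁶ = 531441 reaches it, so n = 6.

6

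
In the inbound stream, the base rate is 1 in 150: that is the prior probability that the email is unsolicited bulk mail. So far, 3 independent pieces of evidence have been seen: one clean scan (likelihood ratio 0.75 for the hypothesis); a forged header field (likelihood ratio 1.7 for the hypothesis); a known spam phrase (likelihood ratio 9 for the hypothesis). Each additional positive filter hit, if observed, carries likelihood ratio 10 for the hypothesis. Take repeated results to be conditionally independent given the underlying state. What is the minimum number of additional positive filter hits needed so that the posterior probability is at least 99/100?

Prior odds = (1/150)/(149/150) = 1/149.
Combined Bayes factor of the evidence already in hand = 0.75 × 1.7 × 9 = 11.475.
Odds after that evidence = (1/149) × 11.475 = 459/5960.
Target odds = 0.99/0.01 = 99.
Need 10ⁿ ≥ 99 ÷ (459/5960) = 65560/51.
10³ = 1000 falls short of 65560/51 but 10⁴ = 10000 reaches it, so n = 4.

4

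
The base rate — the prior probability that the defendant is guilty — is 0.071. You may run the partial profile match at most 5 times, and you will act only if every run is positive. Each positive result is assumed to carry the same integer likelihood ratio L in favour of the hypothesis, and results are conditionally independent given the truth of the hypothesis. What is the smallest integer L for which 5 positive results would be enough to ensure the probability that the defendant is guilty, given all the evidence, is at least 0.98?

4

Prior odds = 0.071/0.929 = 71/929.
Target odds = 0.98/0.02 = 49.
Need L⁵ ≥ 49 ÷ (71/929) = 45521/71.
3⁵ = 243 < 45521/71 ≤ 1024 = 4⁵, so L = 4.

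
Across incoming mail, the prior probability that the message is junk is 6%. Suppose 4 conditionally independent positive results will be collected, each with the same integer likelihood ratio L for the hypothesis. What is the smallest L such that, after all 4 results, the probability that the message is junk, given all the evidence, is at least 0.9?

Prior odds = 0.06/0.94 = 3/47.
Target odds = 0.9/0.1 = 9.
Need L⁴ ≥ 9 ÷ (3/47) = 141.
3⁴ = 81 < 141 ≤ 256 = 4⁴, so L = 4.

4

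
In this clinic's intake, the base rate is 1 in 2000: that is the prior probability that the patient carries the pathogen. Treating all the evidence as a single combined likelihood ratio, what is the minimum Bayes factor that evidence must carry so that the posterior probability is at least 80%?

Prior odds = 0.0005/0.9995 = 1/1999.
Target odds = 0.8/0.2 = 4.
Required Bayes factor = 4 ÷ (1/1999) = 7996.

7996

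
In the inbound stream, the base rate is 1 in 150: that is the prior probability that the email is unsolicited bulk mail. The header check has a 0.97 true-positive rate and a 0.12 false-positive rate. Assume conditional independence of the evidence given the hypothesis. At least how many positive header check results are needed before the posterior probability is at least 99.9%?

Prior odds: (1/150) ÷ (149/150) = 1/149.
Likelihood ratio of a positive result = 0.97/0.12 = 97/12.
Target odds: 0.999 ÷ 0.001 = 999.
Require (97/12)ⁿ ≥ 999 ÷ (1/149) = 148851.
(97/12)⁵ ≈34510.6 falls short of 148851 but (97/12)⁶ ≈278961 reaches it, so n = 6.

6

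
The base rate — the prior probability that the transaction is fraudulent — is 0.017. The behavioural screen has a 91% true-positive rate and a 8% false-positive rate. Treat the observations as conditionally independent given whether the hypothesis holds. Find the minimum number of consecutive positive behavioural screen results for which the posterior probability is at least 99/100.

4

Prior odds: 0.017 ÷ 0.983 = 17/983.
Likelihood ratio of a positive result = 0.91/0.08 = 11.375.
Target posterior odds = 0.99/0.01 = 99.
Require 11.375ⁿ ≥ 99 ÷ (17/983) = 97317/17.
11.375³ = 753571/512 falls short of 97317/17 but 11.375⁴ = 68574961/4096 reaches it, so n = 4.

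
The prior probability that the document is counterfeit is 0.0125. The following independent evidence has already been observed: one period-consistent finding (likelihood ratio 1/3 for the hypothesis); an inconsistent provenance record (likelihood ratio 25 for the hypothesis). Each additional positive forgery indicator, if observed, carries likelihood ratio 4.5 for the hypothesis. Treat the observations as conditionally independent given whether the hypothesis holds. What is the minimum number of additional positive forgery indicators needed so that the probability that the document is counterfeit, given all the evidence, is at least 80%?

3

Prior odds = 0.0125/0.9875 = 1/79.
Combined Bayes factor of the evidence already in hand = (1/3) × 25 = 25/3.
Odds after that evidence = (1/79) × 25/3 = 25/237.
Target odds = 0.8/0.2 = 4.
Need 4.5ⁿ ≥ 4 ÷ (25/237) = 37.92.
4.5² = 20.25 falls short of 37.92 but 4.5³ = 91.125 reaches it, so n = 3.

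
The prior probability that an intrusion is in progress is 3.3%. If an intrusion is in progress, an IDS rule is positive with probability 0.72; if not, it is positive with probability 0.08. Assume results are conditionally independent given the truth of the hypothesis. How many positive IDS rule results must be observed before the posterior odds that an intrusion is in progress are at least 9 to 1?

3

Prior odds = 0.033/0.967 = 33/967.
Likelihood ratio of a positive = 0.72/0.08 = 9.
Target odds = 9.
Need (33/967) × 9ⁿ ≥ 9, i.e. 9ⁿ ≥ 2901/11.
9² = 81 falls short of 2901/11 but 9³ = 729 reaches it, so n = 3.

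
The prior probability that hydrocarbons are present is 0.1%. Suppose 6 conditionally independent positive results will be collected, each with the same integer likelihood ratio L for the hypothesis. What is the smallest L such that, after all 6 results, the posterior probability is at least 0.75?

Prior odds = 0.001/0.999 = 1/999.
Target odds = 0.75/0.25 = 3.
Need L⁶ ≥ 3 ÷ (1/999) = 2997.
3⁶ = 729 < 2997 ≤ 4096 = 4⁶, so L = 4.

4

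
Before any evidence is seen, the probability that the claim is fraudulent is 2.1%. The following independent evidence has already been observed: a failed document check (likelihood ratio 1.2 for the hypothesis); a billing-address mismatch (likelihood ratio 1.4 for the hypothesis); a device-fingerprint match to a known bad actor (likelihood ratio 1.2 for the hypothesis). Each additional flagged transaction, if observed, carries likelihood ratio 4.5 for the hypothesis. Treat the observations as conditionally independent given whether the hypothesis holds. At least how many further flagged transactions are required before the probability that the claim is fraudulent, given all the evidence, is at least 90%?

Prior odds = 0.021/0.979 = 21/979.
Combined Bayes factor of the evidence already in hand = 1.2 × 1.4 × 1.2 = 2.016.
Odds after that evidence = (21/979) × 2.016 = 5292/122375.
Target odds = 0.9/0.1 = 9.
Need 4.5ⁿ ≥ 9 ÷ (5292/122375) = 122375/588.
4.5³ = 91.125 falls short of 122375/588 but 4.5⁴ = 410.0625 reaches it, so n = 4.

4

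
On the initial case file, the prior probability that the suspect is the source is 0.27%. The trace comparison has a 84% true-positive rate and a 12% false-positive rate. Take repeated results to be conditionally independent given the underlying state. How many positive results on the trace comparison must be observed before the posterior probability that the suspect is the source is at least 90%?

5

Prior odds = 0.0027/0.9973 = 27/9973.
Likelihood ratio of a positive result = 0.84/0.12 = 7.
Target posterior odds = 0.9/0.1 = 9.
Need (27/9973) × 7ⁿ ≥ 9, i.e. 7ⁿ ≥ 9973/3.
7⁴ = 2401 falls short of 9973/3 but 7⁵ = 16807 reaches it, so n = 5.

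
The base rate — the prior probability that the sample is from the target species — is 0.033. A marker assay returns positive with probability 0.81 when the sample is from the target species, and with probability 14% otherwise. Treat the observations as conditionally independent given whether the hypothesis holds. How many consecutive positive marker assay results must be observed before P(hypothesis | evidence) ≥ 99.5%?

Prior odds: 0.033 ÷ 0.967 = 33/967.
Likelihood ratio of a positive result = 0.81/0.14 = 81/14.
Target posterior odds = 0.995/0.005 = 199.
Require (81/14)ⁿ ≥ 199 ÷ (33/967) = 192433/33.
(81/14)⁴ = 43046721/38416 falls short of 192433/33 but (81/14)⁵ ≈6483.13 reaches it, so n = 5.

5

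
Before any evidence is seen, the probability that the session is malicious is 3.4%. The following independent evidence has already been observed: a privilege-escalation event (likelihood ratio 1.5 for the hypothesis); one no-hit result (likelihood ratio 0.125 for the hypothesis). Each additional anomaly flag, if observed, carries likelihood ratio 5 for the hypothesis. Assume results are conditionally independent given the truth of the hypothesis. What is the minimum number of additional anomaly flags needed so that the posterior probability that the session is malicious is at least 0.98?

6

Prior odds = 0.034/0.966 = 17/483.
Combined Bayes factor of the evidence already in hand = 1.5 × 0.125 = 0.1875.
Odds after that evidence = (17/483) × 0.1875 = 17/2576.
Target odds = 0.98/0.02 = 49.
Need 5ⁿ ≥ 49 ÷ (17/2576) = 126224/17.
5⁵ = 3125 falls short of 126224/17 but 5⁶ = 15625 reaches it, so n = 6.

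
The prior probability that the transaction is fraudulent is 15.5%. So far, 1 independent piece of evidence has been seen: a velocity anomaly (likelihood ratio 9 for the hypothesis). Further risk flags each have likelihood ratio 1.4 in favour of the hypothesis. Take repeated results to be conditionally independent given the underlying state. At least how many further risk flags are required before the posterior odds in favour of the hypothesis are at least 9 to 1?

6

Prior odds = 0.155/0.845 = 31/169.
Bayes factor of the evidence already in hand = 9.
Odds after that evidence = (31/169) × 9 = 279/169.
Target odds = 9.
Need 1.4ⁿ ≥ 9 ÷ (279/169) = 169/31.
1.4⁵ = 5.37824 falls short of 169/31 but 1.4⁶ = 117649/15625 reaches it, so n = 6.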